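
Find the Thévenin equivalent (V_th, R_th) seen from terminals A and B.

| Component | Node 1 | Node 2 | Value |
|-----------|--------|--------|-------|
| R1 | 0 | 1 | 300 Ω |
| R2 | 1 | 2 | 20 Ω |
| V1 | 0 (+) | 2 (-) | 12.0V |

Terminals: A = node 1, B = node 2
Step 1 — V_th is the open-circuit voltage V_A - V_B (nothing connected across the terminals).
Nodal analysis, taking node 2 as the 0 V reference.
Source V1 fixes V_0 = 12 V.
KCL at each unknown node (sum of currents leaving = 0; resistances in Ω):
  Node 1: (V_1 - 12)/300 + (V_1 - 0)/20 = 0
Collecting terms: 0.05333 × V_1 = 0.04  =>  V_1 = 0.75 V
V_th = V_1 - V_2 = 0.75 - 0 = 0.75 V
Step 2 — R_th: zero the source — replace V1 by a short circuit (node 2 merges into node 0) — and find the resistance seen between A (node 1) and B (node 0).
Reduce the network between node 1 (A) and node 0 (B) by series/parallel combination:
  Rp1 = R1 ‖ R2 (parallel, both between nodes 0 and 1) = 1/(1/300 + 1/20) = 18.75 Ω
R_th = 18.75 Ω

Final answer: V_th = 0.75 V, R_th = 18.75 Ω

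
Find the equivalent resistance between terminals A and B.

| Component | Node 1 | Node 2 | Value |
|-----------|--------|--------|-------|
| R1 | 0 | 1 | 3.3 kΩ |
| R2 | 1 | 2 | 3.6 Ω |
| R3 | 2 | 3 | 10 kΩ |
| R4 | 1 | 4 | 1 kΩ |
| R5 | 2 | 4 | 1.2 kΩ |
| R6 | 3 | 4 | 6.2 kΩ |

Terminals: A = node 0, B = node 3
The network is not a plain series/parallel combination. Inject a 1 A test current into terminal A (node 0) and return it from terminal B (node 3); then R_eq = V_A / (1 A).
Nodal analysis, taking node 3 as the 0 V reference.
Current source I_test pushes 1 A into node 0 and draws it out of node 3.
KCL at each unknown node (sum of currents leaving = 0; resistances in Ω):
  Node 0: (V_0 - V_1)/3300 - 1 = 0
  Node 1: (V_1 - V_0)/3300 + (V_1 - V_2)/3.6 + (V_1 - V_4)/1000 = 0
  Node 2: (V_2 - V_1)/3.6 + (V_2 - 0)/10000 + (V_2 - V_4)/1200 = 0
  Node 4: (V_4 - V_1)/1000 + (V_4 - V_2)/1200 + (V_4 - 0)/6200 = 0
Collecting terms (coefficients in siemens):
  0.000303·V_0 - 0.000303·V_1 = 1
  0.2791·V_1 - 0.000303·V_0 - 0.2778·V_2 - 0.001·V_4 = 0
  0.2787·V_2 - 0.2778·V_1 - 0.0008333·V_4 = 0
  0.001995·V_4 - 0.001·V_1 - 0.0008333·V_2 = 0
Solving these 4 simultaneous equations (Gaussian elimination) gives:
  V_0 = 7330 V, V_1 = 4030 V, V_2 = 4027 V, V_4 = 3703 V
R_eq = V_0 / 1 A = 7330 Ω = 7.33 kΩ

Final answer: 7.33 kΩ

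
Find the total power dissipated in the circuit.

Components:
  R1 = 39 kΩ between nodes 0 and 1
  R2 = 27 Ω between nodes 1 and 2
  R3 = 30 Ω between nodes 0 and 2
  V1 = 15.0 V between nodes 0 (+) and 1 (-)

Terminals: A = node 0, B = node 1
Nodal analysis, taking node 1 as the 0 V reference.
Source V1 fixes V_0 = 15 V.
KCL at each unknown node (sum of currents leaving = 0; resistances in Ω):
  Node 2: (V_2 - 0)/27 + (V_2 - 15)/30 = 0
Collecting terms: 0.07037 × V_2 = 0.5  =>  V_2 = 7.105 V
Power in each resistor, P = (ΔV)²/R:
  P_R1 = (15 - 0)²/39000 = 0.005769 W
  P_R2 = (0 - 7.105)²/27 = 1.87 W
  P_R3 = (15 - 7.105)²/30 = 2.078 W
P_total = P_R1 + P_R2 + P_R3 = 3.953 W

Final answer: 3.953 W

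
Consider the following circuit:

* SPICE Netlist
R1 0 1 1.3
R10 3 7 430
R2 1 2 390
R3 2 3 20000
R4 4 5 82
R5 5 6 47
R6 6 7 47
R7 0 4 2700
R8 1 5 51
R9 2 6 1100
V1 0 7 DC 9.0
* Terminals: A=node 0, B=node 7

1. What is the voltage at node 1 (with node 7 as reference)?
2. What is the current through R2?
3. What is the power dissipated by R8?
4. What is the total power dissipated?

Nodal analysis, taking node 7 as the 0 V reference.
Source V1 fixes V_0 = 9 V.
KCL at each unknown node (sum of currents leaving = 0; resistances in Ω):
  Node 1: (V_1 - 9)/1.3 + (V_1 - V_2)/390 + (V_1 - V_5)/51 = 0
  Node 2: (V_2 - V_1)/390 + (V_2 - V_3)/20000 + (V_2 - V_6)/1100 = 0
  Node 3: (V_3 - V_2)/20000 + (V_3 - 0)/430 = 0
  Node 4: (V_4 - V_5)/82 + (V_4 - 9)/2700 = 0
  Node 5: (V_5 - V_4)/82 + (V_5 - V_6)/47 + (V_5 - V_1)/51 = 0
  Node 6: (V_6 - V_5)/47 + (V_6 - 0)/47 + (V_6 - V_2)/1100 = 0
Collecting terms (coefficients in siemens):
  0.7914·V_1 - 0.002564·V_2 - 0.01961·V_5 = 6.923
  0.003523·V_2 - 0.002564·V_1 - 0.00005·V_3 - 0.0009091·V_6 = 0
  0.002376·V_3 - 0.00005·V_2 = 0
  0.01257·V_4 - 0.0122·V_5 = 0.003333
  0.05308·V_5 - 0.01961·V_1 - 0.0122·V_4 - 0.02128·V_6 = 0
  0.04346·V_6 - 0.0009091·V_2 - 0.02128·V_5 = 0
Solving these 6 simultaneous equations (Gaussian elimination) gives:
  V_1 = 8.917 V, V_2 = 7.274 V, V_3 = 0.1531 V, V_4 = 5.974 V
  V_5 = 5.882 V, V_6 = 3.031 V
Part 1:
  Read off the nodal solution: V_1 = 8.917 V
Part 2:
  I_R2 = (V_1 - V_2)/R2 = (8.917 - 7.274)/390 = 0.004213 A
  Magnitude: I_R2 = 0.004213 A
Part 3:
  I_R8 = (V_1 - V_5)/R8 = (8.917 - 5.882)/51 = 0.05952 A
  P_R8 = I_R8² × R8 = (0.05952)² × 51 = 0.1807 W
Part 4:
  Power in each resistor, P = (ΔV)²/R:
    P_R1 = (9 - 8.917)²/1.3 = 0.005281 W
    P_R2 = (8.917 - 7.274)²/390 = 0.006922 W
    P_R3 = (7.274 - 0.1531)²/20000 = 0.002535 W
    P_R4 = (5.974 - 5.882)²/82 = 0.000103 W
    P_R5 = (5.882 - 3.031)²/47 = 0.1728 W
    P_R6 = (3.031 - 0)²/47 = 0.1955 W
    P_R7 = (9 - 5.974)²/2700 = 0.003392 W
    P_R8 = (8.917 - 5.882)²/51 = 0.1807 W
    P_R9 = (7.274 - 3.031)²/1100 = 0.01636 W
    P_R10 = (0.1531 - 0)²/430 = 0.00005451 W
  P_total = P_R1 + P_R2 + P_R3 + P_R4 + P_R5 + P_R6 + P_R7 + P_R8 + P_R9 + P_R10 = 0.5837 W

Final answers:
1. V_1 = 8.917 V
2. I_R2 = 0.004213 A
3. P_R8 = 0.1807 W
4. P_total = 0.5837 W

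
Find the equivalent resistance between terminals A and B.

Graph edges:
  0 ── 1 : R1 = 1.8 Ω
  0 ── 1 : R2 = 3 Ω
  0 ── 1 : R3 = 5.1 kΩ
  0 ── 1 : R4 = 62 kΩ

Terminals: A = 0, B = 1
Reduce the network between node 0 (A) and node 1 (B) by series/parallel combination:
  Rp1 = R1 ‖ R2 ‖ R3 ‖ R4 (parallel, all between nodes 0 and 1) = 1/(1/1.8 + 1/3 + 1/5100 + 1/62000) = 1.125 Ω
R_eq = 1.125 Ω

Final answer: 1.125 Ω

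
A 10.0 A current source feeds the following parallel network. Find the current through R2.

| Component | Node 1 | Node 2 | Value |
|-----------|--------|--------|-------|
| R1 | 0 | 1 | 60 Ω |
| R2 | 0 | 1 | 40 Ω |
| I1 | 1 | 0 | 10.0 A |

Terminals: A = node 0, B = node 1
All resistors sit directly between nodes 0 and 1, so they are in parallel and share one voltage V; the full source current 10 A splits among them.
1/R_par = 1/60 + 1/40 = 0.04167 S  =>  R_par = 24 Ω
V = I × R_par = 10 × 24 = 240 V
I_R2 = V/R2 = 240/40 = 6 A

Final answer: 6 A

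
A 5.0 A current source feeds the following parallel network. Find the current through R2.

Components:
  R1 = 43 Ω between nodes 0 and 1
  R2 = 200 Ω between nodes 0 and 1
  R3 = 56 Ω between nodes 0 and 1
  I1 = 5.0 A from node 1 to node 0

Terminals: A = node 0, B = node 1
All resistors sit directly between nodes 0 and 1, so they are in parallel and share one voltage V; the full source current 5 A splits among them.
1/R_par = 1/43 + 1/200 + 1/56 = 0.04611 S  =>  R_par = 21.69 Ω
V = I × R_par = 5 × 21.69 = 108.4 V
I_R2 = V/R2 = 108.4/200 = 0.5421 A

Final answer: 0.5421 A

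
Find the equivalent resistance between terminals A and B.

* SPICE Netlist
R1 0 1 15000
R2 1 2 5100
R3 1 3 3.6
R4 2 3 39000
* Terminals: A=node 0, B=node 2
Reduce the network between node 0 (A) and node 2 (B) by series/parallel combination:
  Rs1 = R3 + R4 (series, joined only at node 3) = 3.6 + 39000 = 39000 Ω
  Rp1 = R2 ‖ Rs1 (parallel, both between nodes 1 and 2) = 1/(1/5100 + 1/39000) = 4510 Ω
  Rs2 = R1 + Rp1 (series, joined only at node 1) = 15000 + 4510 = 19510 Ω
R_eq = 19.51 kΩ

Final answer: 19.51 kΩ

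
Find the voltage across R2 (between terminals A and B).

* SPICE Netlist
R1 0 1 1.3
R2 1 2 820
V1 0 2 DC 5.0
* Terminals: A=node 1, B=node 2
R1 and R2 are in series across V1 (node 0 → node 1 → node 2), and the output A–B is taken across R2, so this is a voltage divider.
Series current: I = V1/(R1 + R2) = 5/(1.3 + 820) = 5/821.3 = 0.006088 A
V_R2 = I × R2 = V1 × R2/(R1 + R2) = 5 × 820/821.3 = 4.992 V

Final answer: 4.992 V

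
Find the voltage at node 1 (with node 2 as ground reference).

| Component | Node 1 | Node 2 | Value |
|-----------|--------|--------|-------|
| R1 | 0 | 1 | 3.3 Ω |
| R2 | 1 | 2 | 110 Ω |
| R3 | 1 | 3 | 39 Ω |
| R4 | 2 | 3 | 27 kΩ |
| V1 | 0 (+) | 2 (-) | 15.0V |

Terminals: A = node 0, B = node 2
Nodal analysis, taking node 2 as the 0 V reference.
Source V1 fixes V_0 = 15 V.
KCL at each unknown node (sum of currents leaving = 0; resistances in Ω):
  Node 1: (V_1 - 15)/3.3 + (V_1 - 0)/110 + (V_1 - V_3)/39 = 0
  Node 3: (V_3 - V_1)/39 + (V_3 - 0)/27000 = 0
Collecting terms (coefficients in siemens):
  0.3378·V_1 - 0.02564·V_3 = 4.545
  0.02568·V_3 - 0.02564·V_1 = 0
Determinant D = (0.3378)(0.02568) - (-0.02564)(-0.02564) = 0.008016
V_1 = [(4.545)(0.02568) - (-0.02564)(0)]/D = 14.56 V
V_3 = [(0.3378)(0) - (4.545)(-0.02564)]/D = 14.54 V
The requested potential is V_1 = 14.56 V.

Final answer: V_1 = 14.56 V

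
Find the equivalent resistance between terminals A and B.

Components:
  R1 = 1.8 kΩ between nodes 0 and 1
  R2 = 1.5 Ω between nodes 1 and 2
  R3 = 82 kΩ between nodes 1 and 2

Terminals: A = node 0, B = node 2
Reduce the network between node 0 (A) and node 2 (B) by series/parallel combination:
  Rp1 = R2 ‖ R3 (parallel, both between nodes 1 and 2) = 1/(1/1.5 + 1/82000) = 1.5 Ω
  Rs1 = R1 + Rp1 (series, joined only at node 1) = 1800 + 1.5 = 1801 Ω
R_eq = 1.801 kΩ

Final answer: 1.801 kΩ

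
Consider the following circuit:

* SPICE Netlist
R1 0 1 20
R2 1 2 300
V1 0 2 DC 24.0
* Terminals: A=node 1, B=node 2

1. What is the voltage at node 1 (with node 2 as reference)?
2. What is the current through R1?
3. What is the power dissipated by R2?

Nodal analysis, taking node 2 as the 0 V reference.
Source V1 fixes V_0 = 24 V.
KCL at each unknown node (sum of currents leaving = 0; resistances in Ω):
  Node 1: (V_1 - 24)/20 + (V_1 - 0)/300 = 0
Collecting terms: 0.05333 × V_1 = 1.2  =>  V_1 = 22.5 V
Part 1:
  Read off the nodal solution: V_1 = 22.5 V
Part 2:
  I_R1 = (V_0 - V_1)/R1 = (24 - 22.5)/20 = 0.075 A
  Magnitude: I_R1 = 0.075 A
Part 3:
  I_R2 = (V_1 - V_2)/R2 = (22.5 - 0)/300 = 0.075 A
  P_R2 = I_R2² × R2 = (0.075)² × 300 = 1.688 W

Final answers:
1. V_1 = 22.5 V
2. I_R1 = 0.075 A
3. P_R2 = 1.688 W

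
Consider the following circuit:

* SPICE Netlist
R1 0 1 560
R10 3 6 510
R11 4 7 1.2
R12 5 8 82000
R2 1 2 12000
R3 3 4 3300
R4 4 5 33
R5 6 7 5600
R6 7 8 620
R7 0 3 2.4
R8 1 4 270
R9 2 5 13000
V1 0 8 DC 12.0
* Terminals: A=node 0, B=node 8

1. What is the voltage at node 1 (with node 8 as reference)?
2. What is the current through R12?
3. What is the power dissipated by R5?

Nodal analysis, taking node 8 as the 0 V reference.
Source V1 fixes V_0 = 12 V.
KCL at each unknown node (sum of currents leaving = 0; resistances in Ω):
  Node 1: (V_1 - 12)/560 + (V_1 - V_2)/12000 + (V_1 - V_4)/270 = 0
  Node 2: (V_2 - V_1)/12000 + (V_2 - V_5)/13000 = 0
  Node 3: (V_3 - V_4)/3300 + (V_3 - 12)/2.4 + (V_3 - V_6)/510 = 0
  Node 4: (V_4 - V_3)/3300 + (V_4 - V_5)/33 + (V_4 - V_1)/270 + (V_4 - V_7)/1.2 = 0
  Node 5: (V_5 - V_4)/33 + (V_5 - V_2)/13000 + (V_5 - 0)/82000 = 0
  Node 6: (V_6 - V_7)/5600 + (V_6 - V_3)/510 = 0
  Node 7: (V_7 - V_6)/5600 + (V_7 - 0)/620 + (V_7 - V_4)/1.2 = 0
Collecting terms (coefficients in siemens):
  0.005573·V_1 - 0.00008333·V_2 - 0.003704·V_4 = 0.02143
  0.0001603·V_2 - 0.00008333·V_1 - 0.00007692·V_5 = 0
  0.4189·V_3 - 0.000303·V_4 - 0.001961·V_6 = 5
  0.8676·V_4 - 0.003704·V_1 - 0.000303·V_3 - 0.0303·V_5 - 0.8333·V_7 = 0
  0.03039·V_5 - 0.00007692·V_2 - 0.0303·V_4 = 0
  0.002139·V_6 - 0.001961·V_3 - 0.0001786·V_7 = 0
  0.8351·V_7 - 0.8333·V_4 - 0.0001786·V_6 = 0
Solving these 7 simultaneous equations (Gaussian elimination) gives:
  V_1 = 8.003 V, V_2 = 7.088 V, V_3 = 11.99 V, V_4 = 6.097 V
  V_5 = 6.097 V, V_6 = 11.5 V, V_7 = 6.086 V
Part 1:
  Read off the nodal solution: V_1 = 8.003 V
Part 2:
  I_R12 = (V_5 - V_8)/R12 = (6.097 - 0)/82000 = 0.00007435 A
  Magnitude: I_R12 = 0.00007435 A
Part 3:
  I_R5 = (V_6 - V_7)/R5 = (11.5 - 6.086)/5600 = 0.0009668 A
  P_R5 = I_R5² × R5 = (0.0009668)² × 5600 = 0.005234 W

Final answers:
1. V_1 = 8.003 V
2. I_R12 = 7.435e-05 A
3. P_R5 = 0.005234 W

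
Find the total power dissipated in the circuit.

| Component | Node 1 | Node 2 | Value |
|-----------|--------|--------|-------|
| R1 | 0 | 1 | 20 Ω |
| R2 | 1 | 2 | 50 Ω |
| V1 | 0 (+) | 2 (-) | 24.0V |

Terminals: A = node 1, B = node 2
Nodal analysis, taking node 2 as the 0 V reference.
Source V1 fixes V_0 = 24 V.
KCL at each unknown node (sum of currents leaving = 0; resistances in Ω):
  Node 1: (V_1 - 24)/20 + (V_1 - 0)/50 = 0
Collecting terms: 0.07 × V_1 = 1.2  =>  V_1 = 17.14 V
Power in each resistor, P = (ΔV)²/R:
  P_R1 = (24 - 17.14)²/20 = 2.351 W
  P_R2 = (17.14 - 0)²/50 = 5.878 W
P_total = P_R1 + P_R2 = 8.229 W

Final answer: 8.229 W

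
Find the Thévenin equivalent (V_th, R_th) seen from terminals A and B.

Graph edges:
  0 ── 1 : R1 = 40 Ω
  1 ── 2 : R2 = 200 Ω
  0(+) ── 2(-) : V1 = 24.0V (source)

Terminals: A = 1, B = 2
Step 1 — V_th is the open-circuit voltage V_A - V_B (nothing connected across the terminals).
Nodal analysis, taking node 2 as the 0 V reference.
Source V1 fixes V_0 = 24 V.
KCL at each unknown node (sum of currents leaving = 0; resistances in Ω):
  Node 1: (V_1 - 24)/40 + (V_1 - 0)/200 = 0
Collecting terms: 0.03 × V_1 = 0.6  =>  V_1 = 20 V
V_th = V_1 - V_2 = 20 - 0 = 20 V
Step 2 — R_th: zero the source — replace V1 by a short circuit (node 2 merges into node 0) — and find the resistance seen between A (node 1) and B (node 0).
Reduce the network between node 1 (A) and node 0 (B) by series/parallel combination:
  Rp1 = R1 ‖ R2 (parallel, both between nodes 0 and 1) = 1/(1/40 + 1/200) = 33.33 Ω
R_th = 33.33 Ω

Final answer: V_th = 20 V, R_th = 33.33 Ω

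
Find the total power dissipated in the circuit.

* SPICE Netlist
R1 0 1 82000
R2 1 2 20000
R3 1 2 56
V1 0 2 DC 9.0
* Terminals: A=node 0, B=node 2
Nodal analysis, taking node 2 as the 0 V reference.
Source V1 fixes V_0 = 9 V.
KCL at each unknown node (sum of currents leaving = 0; resistances in Ω):
  Node 1: (V_1 - 9)/82000 + (V_1 - 0)/20000 + (V_1 - 0)/56 = 0
Collecting terms: 0.01792 × V_1 = 0.0001098  =>  V_1 = 0.006125 V
Power in each resistor, P = (ΔV)²/R:
  P_R1 = (9 - 0.006125)²/82000 = 0.0009865 W
  P_R2 = (0.006125 - 0)²/20000 = 0.000000001876 W
  P_R3 = (0.006125 - 0)²/56 = 0.0000006699 W
P_total = P_R1 + P_R2 + P_R3 = 0.0009871 W

Final answer: 0.0009871 W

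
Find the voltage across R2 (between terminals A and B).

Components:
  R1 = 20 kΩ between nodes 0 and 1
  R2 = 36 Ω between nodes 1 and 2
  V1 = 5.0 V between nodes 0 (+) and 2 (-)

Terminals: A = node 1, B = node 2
R1 and R2 are in series across V1 (node 0 → node 1 → node 2), and the output A–B is taken across R2, so this is a voltage divider.
Series current: I = V1/(R1 + R2) = 5/(20000 + 36) = 5/20040 = 0.0002496 A
V_R2 = I × R2 = V1 × R2/(R1 + R2) = 5 × 36/20040 = 0.008984 V

Final answer: 0.008984 V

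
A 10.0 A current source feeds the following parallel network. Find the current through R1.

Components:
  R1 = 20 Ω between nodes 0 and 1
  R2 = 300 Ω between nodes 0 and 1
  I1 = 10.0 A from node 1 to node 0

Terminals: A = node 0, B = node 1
All resistors sit directly between nodes 0 and 1, so they are in parallel and share one voltage V; the full source current 10 A splits among them.
1/R_par = 1/20 + 1/300 = 0.05333 S  =>  R_par = 18.75 Ω
V = I × R_par = 10 × 18.75 = 187.5 V
I_R1 = V/R1 = 187.5/20 = 9.375 A

Final answer: 9.375 A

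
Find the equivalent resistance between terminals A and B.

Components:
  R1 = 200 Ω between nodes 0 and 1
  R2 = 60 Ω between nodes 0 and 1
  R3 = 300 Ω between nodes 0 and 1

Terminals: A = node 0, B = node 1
Reduce the network between node 0 (A) and node 1 (B) by series/parallel combination:
  Rp1 = R1 ‖ R2 ‖ R3 (parallel, all between nodes 0 and 1) = 1/(1/200 + 1/60 + 1/300) = 40 Ω
R_eq = 40 Ω

Final answer: 40 Ω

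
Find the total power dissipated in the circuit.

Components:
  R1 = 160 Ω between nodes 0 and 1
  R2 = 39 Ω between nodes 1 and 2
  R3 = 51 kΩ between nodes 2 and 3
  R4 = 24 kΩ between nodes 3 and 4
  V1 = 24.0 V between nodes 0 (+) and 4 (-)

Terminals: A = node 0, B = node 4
Nodal analysis, taking node 4 as the 0 V reference.
Source V1 fixes V_0 = 24 V.
KCL at each unknown node (sum of currents leaving = 0; resistances in Ω):
  Node 1: (V_1 - 24)/160 + (V_1 - V_2)/39 = 0
  Node 2: (V_2 - V_1)/39 + (V_2 - V_3)/51000 = 0
  Node 3: (V_3 - V_2)/51000 + (V_3 - 0)/24000 = 0
Collecting terms (coefficients in siemens):
  0.03189·V_1 - 0.02564·V_2 = 0.15
  0.02566·V_2 - 0.02564·V_1 - 0.00001961·V_3 = 0
  0.00006127·V_3 - 0.00001961·V_2 = 0
Solving these 3 simultaneous equations (Gaussian elimination) gives:
  V_1 = 23.95 V, V_2 = 23.94 V, V_3 = 7.66 V
Power in each resistor, P = (ΔV)²/R:
  P_R1 = (24 - 23.95)²/160 = 0.0000163 W
  P_R2 = (23.95 - 23.94)²/39 = 0.000003972 W
  P_R3 = (23.94 - 7.66)²/51000 = 0.005195 W
  P_R4 = (7.66 - 0)²/24000 = 0.002445 W
P_total = P_R1 + P_R2 + P_R3 + P_R4 = 0.00766 W

Final answer: 0.00766 W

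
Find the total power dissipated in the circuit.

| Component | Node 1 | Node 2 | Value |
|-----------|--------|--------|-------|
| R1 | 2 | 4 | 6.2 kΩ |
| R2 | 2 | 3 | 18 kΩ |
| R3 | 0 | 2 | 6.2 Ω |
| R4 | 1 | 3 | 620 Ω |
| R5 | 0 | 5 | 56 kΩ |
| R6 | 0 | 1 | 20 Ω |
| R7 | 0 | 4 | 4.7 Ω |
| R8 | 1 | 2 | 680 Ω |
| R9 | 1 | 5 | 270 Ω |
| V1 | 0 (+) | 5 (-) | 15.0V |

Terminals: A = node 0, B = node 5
Nodal analysis, taking node 5 as the 0 V reference.
Source V1 fixes V_0 = 15 V.
KCL at each unknown node (sum of currents leaving = 0; resistances in Ω):
  Node 1: (V_1 - V_3)/620 + (V_1 - 15)/20 + (V_1 - V_2)/680 + (V_1 - 0)/270 = 0
  Node 2: (V_2 - V_4)/6200 + (V_2 - V_3)/18000 + (V_2 - 15)/6.2 + (V_2 - V_1)/680 = 0
  Node 3: (V_3 - V_2)/18000 + (V_3 - V_1)/620 = 0
  Node 4: (V_4 - V_2)/6200 + (V_4 - 15)/4.7 = 0
Collecting terms (coefficients in siemens):
  0.05679·V_1 - 0.001471·V_2 - 0.001613·V_3 = 0.75
  0.163·V_2 - 0.001471·V_1 - 0.00005556·V_3 - 0.0001613·V_4 = 2.419
  0.001668·V_3 - 0.001613·V_1 - 0.00005556·V_2 = 0
  0.2129·V_4 - 0.0001613·V_2 = 3.191
Solving these 4 simultaneous equations (Gaussian elimination) gives:
  V_1 = 13.99 V, V_2 = 14.99 V, V_3 = 14.03 V, V_4 = 15 V
Power in each resistor, P = (ΔV)²/R:
  P_R1 = (14.99 - 15)²/6200 = 0.00000001426 W
  P_R2 = (14.99 - 14.03)²/18000 = 0.00005158 W
  P_R3 = (15 - 14.99)²/6.2 = 0.00001428 W
  P_R4 = (13.99 - 14.03)²/620 = 0.000001777 W
  P_R5 = (15 - 0)²/56000 = 0.004018 W
  P_R6 = (15 - 13.99)²/20 = 0.05062 W
  P_R7 = (15 - 15)²/4.7 = 0.00000000001081 W
  P_R8 = (13.99 - 14.99)²/680 = 0.001461 W
  P_R9 = (13.99 - 0)²/270 = 0.7253 W
P_total = P_R1 + P_R2 + P_R3 + P_R4 + P_R5 + P_R6 + P_R7 + P_R8 + P_R9 = 0.7815 W

Final answer: 0.7815 W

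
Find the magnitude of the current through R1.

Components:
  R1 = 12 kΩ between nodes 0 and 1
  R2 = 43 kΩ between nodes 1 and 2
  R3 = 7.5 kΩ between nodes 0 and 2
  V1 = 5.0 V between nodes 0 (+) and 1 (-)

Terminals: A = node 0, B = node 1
Nodal analysis, taking node 1 as the 0 V reference.
Source V1 fixes V_0 = 5 V.
KCL at each unknown node (sum of currents leaving = 0; resistances in Ω):
  Node 2: (V_2 - 0)/43000 + (V_2 - 5)/7500 = 0
Collecting terms: 0.0001566 × V_2 = 0.0006667  =>  V_2 = 4.257 V
I_R1 = (V_0 - V_1)/R1 = (5 - 0)/12000 = 0.0004167 A
|I_R1| = 0.0004167 A

Final answer: |I_R1| = 0.0004167 A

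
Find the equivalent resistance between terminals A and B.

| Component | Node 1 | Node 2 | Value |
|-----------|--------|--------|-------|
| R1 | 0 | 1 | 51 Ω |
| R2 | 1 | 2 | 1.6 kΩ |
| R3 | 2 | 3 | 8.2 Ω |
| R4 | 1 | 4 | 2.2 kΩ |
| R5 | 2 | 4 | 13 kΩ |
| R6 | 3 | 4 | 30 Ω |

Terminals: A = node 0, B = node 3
The network is not a plain series/parallel combination. Inject a 1 A test current into terminal A (node 0) and return it from terminal B (node 3); then R_eq = V_A / (1 A).
Nodal analysis, taking node 3 as the 0 V reference.
Current source I_test pushes 1 A into node 0 and draws it out of node 3.
KCL at each unknown node (sum of currents leaving = 0; resistances in Ω):
  Node 0: (V_0 - V_1)/51 - 1 = 0
  Node 1: (V_1 - V_0)/51 + (V_1 - V_2)/1600 + (V_1 - V_4)/2200 = 0
  Node 2: (V_2 - V_1)/1600 + (V_2 - 0)/8.2 + (V_2 - V_4)/13000 = 0
  Node 4: (V_4 - V_1)/2200 + (V_4 - V_2)/13000 + (V_4 - 0)/30 = 0
Collecting terms (coefficients in siemens):
  0.01961·V_0 - 0.01961·V_1 = 1
  0.02069·V_1 - 0.01961·V_0 - 0.000625·V_2 - 0.0004545·V_4 = 0
  0.1227·V_2 - 0.000625·V_1 - 0.00007692·V_4 = 0
  0.03386·V_4 - 0.0004545·V_1 - 0.00007692·V_2 = 0
Solving these 4 simultaneous equations (Gaussian elimination) gives:
  V_0 = 985.4 V, V_1 = 934.4 V, V_2 = 4.769 V, V_4 = 12.55 V
R_eq = V_0 / 1 A = 985.4 Ω

Final answer: 985.4 Ω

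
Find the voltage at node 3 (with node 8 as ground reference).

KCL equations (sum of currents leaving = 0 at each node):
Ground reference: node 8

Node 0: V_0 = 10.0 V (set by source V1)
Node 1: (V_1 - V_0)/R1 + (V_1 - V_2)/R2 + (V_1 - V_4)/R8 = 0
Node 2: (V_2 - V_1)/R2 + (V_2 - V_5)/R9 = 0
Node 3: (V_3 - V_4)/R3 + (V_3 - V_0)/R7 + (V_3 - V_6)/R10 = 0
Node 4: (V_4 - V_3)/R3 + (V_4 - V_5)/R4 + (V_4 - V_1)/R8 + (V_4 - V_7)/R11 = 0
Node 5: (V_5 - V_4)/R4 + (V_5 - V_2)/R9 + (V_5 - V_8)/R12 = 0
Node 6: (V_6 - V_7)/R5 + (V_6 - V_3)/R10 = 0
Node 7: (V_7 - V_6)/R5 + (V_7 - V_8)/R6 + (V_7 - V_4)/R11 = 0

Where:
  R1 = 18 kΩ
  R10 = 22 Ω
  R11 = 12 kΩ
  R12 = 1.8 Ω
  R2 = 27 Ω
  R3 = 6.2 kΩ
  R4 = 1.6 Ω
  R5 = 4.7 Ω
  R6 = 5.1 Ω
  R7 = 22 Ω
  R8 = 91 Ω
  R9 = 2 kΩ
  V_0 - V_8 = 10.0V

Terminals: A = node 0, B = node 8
Nodal analysis, taking node 8 as the 0 V reference.
Source V1 fixes V_0 = 10 V.
KCL at each unknown node (sum of currents leaving = 0; resistances in Ω):
  Node 1: (V_1 - 10)/18000 + (V_1 - V_2)/27 + (V_1 - V_4)/91 = 0
  Node 2: (V_2 - V_1)/27 + (V_2 - V_5)/2000 = 0
  Node 3: (V_3 - V_4)/6200 + (V_3 - 10)/22 + (V_3 - V_6)/22 = 0
  Node 4: (V_4 - V_3)/6200 + (V_4 - V_5)/1.6 + (V_4 - V_1)/91 + (V_4 - V_7)/12000 = 0
  Node 5: (V_5 - V_4)/1.6 + (V_5 - V_2)/2000 + (V_5 - 0)/1.8 = 0
  Node 6: (V_6 - V_7)/4.7 + (V_6 - V_3)/22 = 0
  Node 7: (V_7 - V_6)/4.7 + (V_7 - 0)/5.1 + (V_7 - V_4)/12000 = 0
Collecting terms (coefficients in siemens):
  0.04808·V_1 - 0.03704·V_2 - 0.01099·V_4 = 0.0005556
  0.03754·V_2 - 0.03704·V_1 - 0.0005·V_5 = 0
  0.09107·V_3 - 0.0001613·V_4 - 0.04545·V_6 = 0.4545
  0.6362·V_4 - 0.01099·V_1 - 0.0001613·V_3 - 0.625·V_5 - 0.00008333·V_7 = 0
  1.181·V_5 - 0.0005·V_2 - 0.625·V_4 = 0
  0.2582·V_6 - 0.04545·V_3 - 0.2128·V_7 = 0
  0.4089·V_7 - 0.00008333·V_4 - 0.2128·V_6 = 0
Solving these 7 simultaneous equations (Gaussian elimination) gives:
  V_1 = 0.05336 V, V_2 = 0.05268 V, V_3 = 5.898 V, V_4 = 0.005337 V
  V_5 = 0.002847 V, V_6 = 1.817 V, V_7 = 0.9456 V
The requested potential is V_3 = 5.898 V.

Final answer: V_3 = 5.898 V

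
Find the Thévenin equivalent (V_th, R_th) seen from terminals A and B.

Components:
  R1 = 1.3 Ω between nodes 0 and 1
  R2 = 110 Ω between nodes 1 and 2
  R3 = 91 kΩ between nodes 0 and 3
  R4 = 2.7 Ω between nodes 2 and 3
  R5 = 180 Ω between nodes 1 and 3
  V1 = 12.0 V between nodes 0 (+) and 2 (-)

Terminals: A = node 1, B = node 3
Step 1 — V_th is the open-circuit voltage V_A - V_B (nothing connected across the terminals).
Nodal analysis, taking node 2 as the 0 V reference.
Source V1 fixes V_0 = 12 V.
KCL at each unknown node (sum of currents leaving = 0; resistances in Ω):
  Node 1: (V_1 - 12)/1.3 + (V_1 - 0)/110 + (V_1 - V_3)/180 = 0
  Node 3: (V_3 - 12)/91000 + (V_3 - 0)/2.7 + (V_3 - V_1)/180 = 0
Collecting terms (coefficients in siemens):
  0.7839·V_1 - 0.005556·V_3 = 9.231
  0.3759·V_3 - 0.005556·V_1 = 0.0001319
Determinant D = (0.7839)(0.3759) - (-0.005556)(-0.005556) = 0.2947
V_1 = [(9.231)(0.3759) - (-0.005556)(0.0001319)]/D = 11.78 V
V_3 = [(0.7839)(0.0001319) - (9.231)(-0.005556)]/D = 0.1744 V
V_th = V_1 - V_3 = 11.78 - 0.1744 = 11.6 V
Step 2 — R_th: zero the source — replace V1 by a short circuit (node 2 merges into node 0) — and find the resistance seen between A (node 1) and B (node 3).
Reduce the network between node 1 (A) and node 3 (B) by series/parallel combination:
  Rp1 = R1 ‖ R2 (parallel, both between nodes 0 and 1) = 1/(1/1.3 + 1/110) = 1.285 Ω
  Rp2 = R3 ‖ R4 (parallel, both between nodes 0 and 3) = 1/(1/91000 + 1/2.7) = 2.7 Ω
  Rs1 = Rp1 + Rp2 (series, joined only at node 0) = 1.285 + 2.7 = 3.985 Ω
  Rp3 = R5 ‖ Rs1 (parallel, both between nodes 1 and 3) = 1/(1/180 + 1/3.985) = 3.898 Ω
R_th = 3.898 Ω

Final answer: V_th = 11.6 V, R_th = 3.898 Ω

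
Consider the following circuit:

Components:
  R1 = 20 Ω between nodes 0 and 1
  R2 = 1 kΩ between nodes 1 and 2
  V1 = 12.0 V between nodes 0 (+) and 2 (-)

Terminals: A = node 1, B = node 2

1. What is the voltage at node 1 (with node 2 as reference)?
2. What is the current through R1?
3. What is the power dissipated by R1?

Nodal analysis, taking node 2 as the 0 V reference.
Source V1 fixes V_0 = 12 V.
KCL at each unknown node (sum of currents leaving = 0; resistances in Ω):
  Node 1: (V_1 - 12)/20 + (V_1 - 0)/1000 = 0
Collecting terms: 0.051 × V_1 = 0.6  =>  V_1 = 11.76 V
Part 1:
  Read off the nodal solution: V_1 = 11.76 V
Part 2:
  I_R1 = (V_0 - V_1)/R1 = (12 - 11.76)/20 = 0.01176 A
  Magnitude: I_R1 = 0.01176 A
Part 3:
  I_R1 = (V_0 - V_1)/R1 = (12 - 11.76)/20 = 0.01176 A
  P_R1 = I_R1² × R1 = (0.01176)² × 20 = 0.002768 W

Final answers:
1. V_1 = 11.76 V
2. I_R1 = 0.01176 A
3. P_R1 = 0.002768 W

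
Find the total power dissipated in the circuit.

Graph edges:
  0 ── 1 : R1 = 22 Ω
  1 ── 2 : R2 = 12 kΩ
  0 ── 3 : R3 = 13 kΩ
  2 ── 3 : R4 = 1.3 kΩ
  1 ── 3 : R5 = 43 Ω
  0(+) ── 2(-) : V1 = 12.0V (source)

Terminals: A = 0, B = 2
Nodal analysis, taking node 2 as the 0 V reference.
Source V1 fixes V_0 = 12 V.
KCL at each unknown node (sum of currents leaving = 0; resistances in Ω):
  Node 1: (V_1 - 12)/22 + (V_1 - 0)/12000 + (V_1 - V_3)/43 = 0
  Node 3: (V_3 - 12)/13000 + (V_3 - 0)/1300 + (V_3 - V_1)/43 = 0
Collecting terms (coefficients in siemens):
  0.06879·V_1 - 0.02326·V_3 = 0.5455
  0.0241·V_3 - 0.02326·V_1 = 0.0009231
Determinant D = (0.06879)(0.0241) - (-0.02326)(-0.02326) = 0.001117
V_1 = [(0.5455)(0.0241) - (-0.02326)(0.0009231)]/D = 11.79 V
V_3 = [(0.06879)(0.0009231) - (0.5455)(-0.02326)]/D = 11.41 V
Power in each resistor, P = (ΔV)²/R:
  P_R1 = (12 - 11.79)²/22 = 0.002076 W
  P_R2 = (11.79 - 0)²/12000 = 0.01158 W
  P_R3 = (12 - 11.41)²/13000 = 0.0000267 W
  P_R4 = (0 - 11.41)²/1300 = 0.1002 W
  P_R5 = (11.79 - 11.41)²/43 = 0.003279 W
P_total = P_R1 + P_R2 + P_R3 + P_R4 + P_R5 = 0.1171 W

Final answer: 0.1171 W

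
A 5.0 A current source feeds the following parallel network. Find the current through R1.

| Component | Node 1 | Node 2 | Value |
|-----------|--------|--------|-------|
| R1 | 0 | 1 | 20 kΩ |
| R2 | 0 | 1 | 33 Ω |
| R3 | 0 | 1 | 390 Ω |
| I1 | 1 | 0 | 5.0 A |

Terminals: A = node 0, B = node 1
All resistors sit directly between nodes 0 and 1, so they are in parallel and share one voltage V; the full source current 5 A splits among them.
1/R_par = 1/20000 + 1/33 + 1/390 = 0.03292 S  =>  R_par = 30.38 Ω
V = I × R_par = 5 × 30.38 = 151.9 V
I_R1 = V/R1 = 151.9/20000 = 0.007595 A

Final answer: 0.007595 A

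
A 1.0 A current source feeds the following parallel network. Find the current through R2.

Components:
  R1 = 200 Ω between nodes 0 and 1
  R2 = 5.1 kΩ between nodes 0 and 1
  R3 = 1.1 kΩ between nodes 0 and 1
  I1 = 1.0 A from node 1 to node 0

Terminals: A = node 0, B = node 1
All resistors sit directly between nodes 0 and 1, so they are in parallel and share one voltage V; the full source current 1 A splits among them.
1/R_par = 1/200 + 1/5100 + 1/1100 = 0.006105 S  =>  R_par = 163.8 Ω
V = I × R_par = 1 × 163.8 = 163.8 V
I_R2 = V/R2 = 163.8/5100 = 0.03212 A

Final answer: 0.03212 A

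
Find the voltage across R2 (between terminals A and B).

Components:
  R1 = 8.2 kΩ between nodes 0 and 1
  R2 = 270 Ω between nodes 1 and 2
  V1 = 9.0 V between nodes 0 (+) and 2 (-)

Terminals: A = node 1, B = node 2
R1 and R2 are in series across V1 (node 0 → node 1 → node 2), and the output A–B is taken across R2, so this is a voltage divider.
Series current: I = V1/(R1 + R2) = 9/(8200 + 270) = 9/8470 = 0.001063 A
V_R2 = I × R2 = V1 × R2/(R1 + R2) = 9 × 270/8470 = 0.2869 V

Final answer: 0.2869 V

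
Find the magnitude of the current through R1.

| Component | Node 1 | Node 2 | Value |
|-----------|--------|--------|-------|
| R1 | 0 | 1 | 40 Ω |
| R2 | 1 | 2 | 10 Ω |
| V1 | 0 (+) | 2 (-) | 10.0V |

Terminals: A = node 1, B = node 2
Nodal analysis, taking node 2 as the 0 V reference.
Source V1 fixes V_0 = 10 V.
KCL at each unknown node (sum of currents leaving = 0; resistances in Ω):
  Node 1: (V_1 - 10)/40 + (V_1 - 0)/10 = 0
Collecting terms: 0.125 × V_1 = 0.25  =>  V_1 = 2 V
I_R1 = (V_0 - V_1)/R1 = (10 - 2)/40 = 0.2 A
|I_R1| = 0.2 A

Final answer: |I_R1| = 0.2 A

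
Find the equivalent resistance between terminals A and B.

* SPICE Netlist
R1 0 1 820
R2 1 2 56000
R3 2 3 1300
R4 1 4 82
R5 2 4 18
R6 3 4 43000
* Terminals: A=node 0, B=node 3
The network is not a plain series/parallel combination. Inject a 1 A test current into terminal A (node 0) and return it from terminal B (node 3); then R_eq = V_A / (1 A).
Nodal analysis, taking node 3 as the 0 V reference.
Current source I_test pushes 1 A into node 0 and draws it out of node 3.
KCL at each unknown node (sum of currents leaving = 0; resistances in Ω):
  Node 0: (V_0 - V_1)/820 - 1 = 0
  Node 1: (V_1 - V_0)/820 + (V_1 - V_2)/56000 + (V_1 - V_4)/82 = 0
  Node 2: (V_2 - V_1)/56000 + (V_2 - 0)/1300 + (V_2 - V_4)/18 = 0
  Node 4: (V_4 - V_1)/82 + (V_4 - V_2)/18 + (V_4 - 0)/43000 = 0
Collecting terms (coefficients in siemens):
  0.00122·V_0 - 0.00122·V_1 = 1
  0.01343·V_1 - 0.00122·V_0 - 0.00001786·V_2 - 0.0122·V_4 = 0
  0.05634·V_2 - 0.00001786·V_1 - 0.05556·V_4 = 0
  0.06777·V_4 - 0.0122·V_1 - 0.05556·V_2 = 0
Solving these 4 simultaneous equations (Gaussian elimination) gives:
  V_0 = 2181 V, V_1 = 1361 V, V_2 = 1261 V, V_4 = 1279 V
R_eq = V_0 / 1 A = 2181 Ω = 2.181 kΩ

Final answer: 2.181 kΩ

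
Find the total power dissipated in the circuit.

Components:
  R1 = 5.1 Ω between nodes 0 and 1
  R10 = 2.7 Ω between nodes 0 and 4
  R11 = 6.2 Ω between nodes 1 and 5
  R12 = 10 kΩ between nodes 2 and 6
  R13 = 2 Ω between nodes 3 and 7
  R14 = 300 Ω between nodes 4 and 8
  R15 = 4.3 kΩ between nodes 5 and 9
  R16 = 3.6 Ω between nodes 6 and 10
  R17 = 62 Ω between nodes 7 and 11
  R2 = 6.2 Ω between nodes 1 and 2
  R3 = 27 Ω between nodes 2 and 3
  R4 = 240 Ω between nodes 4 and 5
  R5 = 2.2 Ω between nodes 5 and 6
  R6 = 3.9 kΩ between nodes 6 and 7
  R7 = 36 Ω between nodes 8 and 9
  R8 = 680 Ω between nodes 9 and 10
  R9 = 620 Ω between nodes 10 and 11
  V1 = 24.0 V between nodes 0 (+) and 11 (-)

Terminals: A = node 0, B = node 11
Nodal analysis, taking node 11 as the 0 V reference.
Source V1 fixes V_0 = 24 V.
KCL at each unknown node (sum of currents leaving = 0; resistances in Ω):
  Node 1: (V_1 - 24)/5.1 + (V_1 - V_2)/6.2 + (V_1 - V_5)/6.2 = 0
  Node 2: (V_2 - V_1)/6.2 + (V_2 - V_3)/27 + (V_2 - V_6)/10000 = 0
  Node 3: (V_3 - V_2)/27 + (V_3 - V_7)/2 = 0
  Node 4: (V_4 - V_5)/240 + (V_4 - 24)/2.7 + (V_4 - V_8)/300 = 0
  Node 5: (V_5 - V_4)/240 + (V_5 - V_6)/2.2 + (V_5 - V_1)/6.2 + (V_5 - V_9)/4300 = 0
  Node 6: (V_6 - V_5)/2.2 + (V_6 - V_7)/3900 + (V_6 - V_2)/10000 + (V_6 - V_10)/3.6 = 0
  Node 7: (V_7 - V_6)/3900 + (V_7 - V_3)/2 + (V_7 - 0)/62 = 0
  Node 8: (V_8 - V_9)/36 + (V_8 - V_4)/300 = 0
  Node 9: (V_9 - V_8)/36 + (V_9 - V_10)/680 + (V_9 - V_5)/4300 = 0
  Node 10: (V_10 - V_9)/680 + (V_10 - 0)/620 + (V_10 - V_6)/3.6 = 0
Collecting terms (coefficients in siemens):
  0.5187·V_1 - 0.1613·V_2 - 0.1613·V_5 = 4.706
  0.1984·V_2 - 0.1613·V_1 - 0.03704·V_3 - 0.0001·V_6 = 0
  0.537·V_3 - 0.03704·V_2 - 0.5·V_7 = 0
  0.3779·V_4 - 0.004167·V_5 - 0.003333·V_8 = 8.889
  0.6202·V_5 - 0.1613·V_1 - 0.004167·V_4 - 0.4545·V_6 - 0.0002326·V_9 = 0
  0.7327·V_6 - 0.0001·V_2 - 0.4545·V_5 - 0.0002564·V_7 - 0.2778·V_10 = 0
  0.5164·V_7 - 0.5·V_3 - 0.0002564·V_6 = 0
  0.03111·V_8 - 0.003333·V_4 - 0.02778·V_9 = 0
  0.02948·V_9 - 0.0002326·V_5 - 0.02778·V_8 - 0.001471·V_10 = 0
  0.2809·V_10 - 0.2778·V_6 - 0.001471·V_9 = 0
Solving these 10 simultaneous equations (Gaussian elimination) gives:
  V_1 = 22.66 V, V_2 = 21.23 V, V_3 = 14.97 V, V_4 = 23.98 V
  V_5 = 22.48 V, V_6 = 22.4 V, V_7 = 14.5 V, V_8 = 23.43 V
  V_9 = 23.37 V, V_10 = 22.28 V
Power in each resistor, P = (ΔV)²/R:
  P_R1 = (24 - 22.66)²/5.1 = 0.3495 W
  P_R2 = (22.66 - 21.23)²/6.2 = 0.3331 W
  P_R3 = (21.23 - 14.97)²/27 = 1.452 W
  P_R4 = (23.98 - 22.48)²/240 = 0.009367 W
  P_R5 = (22.48 - 22.4)²/2.2 = 0.002925 W
  P_R6 = (22.4 - 14.5)²/3900 = 0.01599 W
  P_R7 = (23.43 - 23.37)²/36 = 0.0001186 W
  P_R8 = (23.37 - 22.28)²/680 = 0.001758 W
  P_R9 = (22.28 - 0)²/620 = 0.8003 W
  P_R10 = (24 - 23.98)²/2.7 = 0.0001755 W
  P_R11 = (22.66 - 22.48)²/6.2 = 0.005583 W
  P_R12 = (21.23 - 22.4)²/10000 = 0.0001371 W
  P_R13 = (14.97 - 14.5)²/2 = 0.1075 W
  P_R14 = (23.98 - 23.43)²/300 = 0.000988 W
  P_R15 = (22.48 - 23.37)²/4300 = 0.000184 W
  P_R16 = (22.4 - 22.28)²/3.6 = 0.00424 W
  P_R17 = (14.5 - 0)²/62 = 3.393 W
P_total = P_R1 + P_R2 + P_R3 + P_R4 + P_R5 + P_R6 + P_R7 + P_R8 + P_R9 + P_R10 + P_R11 + P_R12 + P_R13 + P_R14 + P_R15 + P_R16 + P_R17 = 6.476 W

Final answer: 6.476 W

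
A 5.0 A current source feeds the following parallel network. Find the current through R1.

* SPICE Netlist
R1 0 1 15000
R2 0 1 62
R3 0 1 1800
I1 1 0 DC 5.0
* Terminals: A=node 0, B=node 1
All resistors sit directly between nodes 0 and 1, so they are in parallel and share one voltage V; the full source current 5 A splits among them.
1/R_par = 1/15000 + 1/62 + 1/1800 = 0.01675 S  =>  R_par = 59.7 Ω
V = I × R_par = 5 × 59.7 = 298.5 V
I_R1 = V/R1 = 298.5/15000 = 0.0199 A

Final answer: 0.0199 A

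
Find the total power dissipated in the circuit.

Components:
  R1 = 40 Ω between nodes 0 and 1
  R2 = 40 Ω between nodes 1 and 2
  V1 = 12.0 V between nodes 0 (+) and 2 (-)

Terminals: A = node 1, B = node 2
Nodal analysis, taking node 2 as the 0 V reference.
Source V1 fixes V_0 = 12 V.
KCL at each unknown node (sum of currents leaving = 0; resistances in Ω):
  Node 1: (V_1 - 12)/40 + (V_1 - 0)/40 = 0
Collecting terms: 0.05 × V_1 = 0.3  =>  V_1 = 6 V
Power in each resistor, P = (ΔV)²/R:
  P_R1 = (12 - 6)²/40 = 0.9 W
  P_R2 = (6 - 0)²/40 = 0.9 W
P_total = P_R1 + P_R2 = 1.8 W

Final answer: 1.8 W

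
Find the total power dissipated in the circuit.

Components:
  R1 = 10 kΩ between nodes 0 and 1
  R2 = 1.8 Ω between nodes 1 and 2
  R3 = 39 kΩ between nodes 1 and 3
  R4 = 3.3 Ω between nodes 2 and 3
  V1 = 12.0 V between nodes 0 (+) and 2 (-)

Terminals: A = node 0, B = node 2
Nodal analysis, taking node 2 as the 0 V reference.
Source V1 fixes V_0 = 12 V.
KCL at each unknown node (sum of currents leaving = 0; resistances in Ω):
  Node 1: (V_1 - 12)/10000 + (V_1 - 0)/1.8 + (V_1 - V_3)/39000 = 0
  Node 3: (V_3 - V_1)/39000 + (V_3 - 0)/3.3 = 0
Collecting terms (coefficients in siemens):
  0.5557·V_1 - 0.00002564·V_3 = 0.0012
  0.3031·V_3 - 0.00002564·V_1 = 0
Determinant D = (0.5557)(0.3031) - (-0.00002564)(-0.00002564) = 0.1684
V_1 = [(0.0012)(0.3031) - (-0.00002564)(0)]/D = 0.00216 V
V_3 = [(0.5557)(0) - (0.0012)(-0.00002564)]/D = 0.0000001827 V
Power in each resistor, P = (ΔV)²/R:
  P_R1 = (12 - 0.00216)²/10000 = 0.01439 W
  P_R2 = (0.00216 - 0)²/1.8 = 0.000002591 W
  P_R3 = (0.00216 - 0.0000001827)²/39000 = 0.0000000001196 W
  P_R4 = (0 - 0.0000001827)²/3.3 = 0.00000000000001012 W
P_total = P_R1 + P_R2 + P_R3 + P_R4 = 0.0144 W

Final answer: 0.0144 W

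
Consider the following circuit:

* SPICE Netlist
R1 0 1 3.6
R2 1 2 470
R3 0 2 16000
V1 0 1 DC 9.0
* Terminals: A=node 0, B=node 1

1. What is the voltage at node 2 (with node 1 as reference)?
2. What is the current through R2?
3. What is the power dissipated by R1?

Nodal analysis, taking node 1 as the 0 V reference.
Source V1 fixes V_0 = 9 V.
KCL at each unknown node (sum of currents leaving = 0; resistances in Ω):
  Node 2: (V_2 - 0)/470 + (V_2 - 9)/16000 = 0
Collecting terms: 0.00219 × V_2 = 0.0005625  =>  V_2 = 0.2568 V
Part 1:
  Read off the nodal solution: V_2 = 0.2568 V
Part 2:
  I_R2 = (V_1 - V_2)/R2 = (0 - 0.2568)/470 = -0.0005464 A
  Magnitude: I_R2 = 0.0005464 A
Part 3:
  I_R1 = (V_0 - V_1)/R1 = (9 - 0)/3.6 = 2.5 A
  P_R1 = I_R1² × R1 = (2.5)² × 3.6 = 22.5 W

Final answers:
1. V_2 = 0.2568 V
2. I_R2 = 0.0005464 A
3. P_R1 = 22.5 W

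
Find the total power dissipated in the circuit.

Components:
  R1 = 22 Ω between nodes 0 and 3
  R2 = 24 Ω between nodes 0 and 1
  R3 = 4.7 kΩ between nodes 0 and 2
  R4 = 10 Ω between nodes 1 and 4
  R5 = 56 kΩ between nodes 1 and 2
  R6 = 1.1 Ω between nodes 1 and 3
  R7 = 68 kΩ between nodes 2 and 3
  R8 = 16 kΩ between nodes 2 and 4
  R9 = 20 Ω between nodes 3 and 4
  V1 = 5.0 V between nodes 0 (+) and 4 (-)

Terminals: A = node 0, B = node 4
Nodal analysis, taking node 4 as the 0 V reference.
Source V1 fixes V_0 = 5 V.
KCL at each unknown node (sum of currents leaving = 0; resistances in Ω):
  Node 1: (V_1 - 5)/24 + (V_1 - 0)/10 + (V_1 - V_2)/56000 + (V_1 - V_3)/1.1 = 0
  Node 2: (V_2 - 5)/4700 + (V_2 - V_1)/56000 + (V_2 - V_3)/68000 + (V_2 - 0)/16000 = 0
  Node 3: (V_3 - 5)/22 + (V_3 - V_1)/1.1 + (V_3 - V_2)/68000 + (V_3 - 0)/20 = 0
Collecting terms (coefficients in siemens):
  1.051·V_1 - 0.00001786·V_2 - 0.9091·V_3 = 0.2083
  0.0003078·V_2 - 0.00001786·V_1 - 0.00001471·V_3 = 0.001064
  1.005·V_3 - 0.9091·V_1 - 0.00001471·V_2 = 0.2273
Solving these 3 simultaneous equations (Gaussian elimination) gives:
  V_1 = 1.816 V, V_2 = 3.651 V, V_3 = 1.869 V
Power in each resistor, P = (ΔV)²/R:
  P_R1 = (5 - 1.869)²/22 = 0.4455 W
  P_R2 = (5 - 1.816)²/24 = 0.4225 W
  P_R3 = (5 - 3.651)²/4700 = 0.0003875 W
  P_R4 = (1.816 - 0)²/10 = 0.3297 W
  P_R5 = (1.816 - 3.651)²/56000 = 0.00006012 W
  P_R6 = (1.816 - 1.869)²/1.1 = 0.002625 W
  P_R7 = (3.651 - 1.869)²/68000 = 0.00004665 W
  P_R8 = (3.651 - 0)²/16000 = 0.0008329 W
  P_R9 = (1.869 - 0)²/20 = 0.1747 W
P_total = P_R1 + P_R2 + P_R3 + P_R4 + P_R5 + P_R6 + P_R7 + P_R8 + P_R9 = 1.376 W

Final answer: 1.376 W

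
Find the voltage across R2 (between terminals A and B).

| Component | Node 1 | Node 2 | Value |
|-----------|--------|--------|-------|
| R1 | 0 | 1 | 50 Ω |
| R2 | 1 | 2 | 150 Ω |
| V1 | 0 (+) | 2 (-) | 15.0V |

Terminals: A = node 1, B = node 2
R1 and R2 are in series across V1 (node 0 → node 1 → node 2), and the output A–B is taken across R2, so this is a voltage divider.
Series current: I = V1/(R1 + R2) = 15/(50 + 150) = 15/200 = 0.075 A
V_R2 = I × R2 = V1 × R2/(R1 + R2) = 15 × 150/200 = 11.25 V

Final answer: 11.25 V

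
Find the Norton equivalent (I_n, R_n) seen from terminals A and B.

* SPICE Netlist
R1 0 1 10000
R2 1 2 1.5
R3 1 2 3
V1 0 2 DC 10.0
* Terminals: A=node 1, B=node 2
Find the Thévenin equivalent first; then I_n = V_th/R_th and R_n = R_th.
Step 1 — V_th is the open-circuit voltage V_A - V_B (nothing connected across the terminals).
Nodal analysis, taking node 2 as the 0 V reference.
Source V1 fixes V_0 = 10 V.
KCL at each unknown node (sum of currents leaving = 0; resistances in Ω):
  Node 1: (V_1 - 10)/10000 + (V_1 - 0)/1.5 + (V_1 - 0)/3 = 0
Collecting terms: 1 × V_1 = 0.001  =>  V_1 = 0.0009999 V
V_th = V_1 - V_2 = 0.0009999 - 0 = 0.0009999 V
Step 2 — R_th: zero the source — replace V1 by a short circuit (node 2 merges into node 0) — and find the resistance seen between A (node 1) and B (node 0).
Reduce the network between node 1 (A) and node 0 (B) by series/parallel combination:
  Rp1 = R1 ‖ R2 ‖ R3 (parallel, all between nodes 0 and 1) = 1/(1/10000 + 1/1.5 + 1/3) = 0.9999 Ω
R_th = 0.9999 Ω
I_n = V_th/R_th = 0.0009999/0.9999 = 0.001 A, and R_n = R_th = 0.9999 Ω

Final answer: I_n = 0.001 A, R_n = 0.9999 Ω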